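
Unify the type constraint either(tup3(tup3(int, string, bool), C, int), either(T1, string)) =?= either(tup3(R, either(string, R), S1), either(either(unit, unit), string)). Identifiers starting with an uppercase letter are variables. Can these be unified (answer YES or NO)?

YES

Decompose either/2: tup3(tup3(int, string, bool), C, int) =?= tup3(R, either(string, R), S1),  either(T1, string) =?= either(either(unit, unit), string).
Decompose tup3/3: tup3(int, string, bool) =?= R,  C =?= either(string, R),  int =?= S1.
Bind R := tup3(int, string, bool); substituting into the one remaining equation that mentions R gives: C =?= either(string, tup3(int, string, bool)).
Bind C := either(string, tup3(int, string, bool)); no other remaining equation mentions C.
Bind S1 := int; no other remaining equation mentions S1.
Decompose either/2: T1 =?= either(unit, unit),  string =?= string.
Bind T1 := either(unit, unit); no other remaining equation mentions T1.
Delete trivial equation string =?= string.
No equations remain and no clash or occurs-check failure arose, so a unifier exists.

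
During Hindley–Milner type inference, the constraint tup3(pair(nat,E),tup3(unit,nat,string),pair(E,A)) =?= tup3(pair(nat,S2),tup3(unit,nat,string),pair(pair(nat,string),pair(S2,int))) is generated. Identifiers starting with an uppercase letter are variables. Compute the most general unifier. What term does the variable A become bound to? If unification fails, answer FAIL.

Decompose tup3/3: pair(nat,E) =?= pair(nat,S2),  tup3(unit,nat,string) =?= tup3(unit,nat,string),  pair(E,A) =?= pair(pair(nat,string),pair(S2,int)).
Decompose pair/2: nat =?= nat,  E =?= S2.
Delete trivial equation nat =?= nat.
Bind E := S2; substituting into the one remaining equation that mentions E gives: pair(S2,A) =?= pair(pair(nat,string),pair(S2,int)).
Delete trivial equation tup3(unit,nat,string) =?= tup3(unit,nat,string).
Decompose pair/2: S2 =?= pair(nat,string),  A =?= pair(S2,int).
Bind S2 := pair(nat,string); substituting into the remaining equation gives: A =?= pair(pair(nat,string),int). Substituting into the earlier binding gives E := pair(nat,string).
Bind A := pair(pair(nat,string),int).
MGU = { E ↦ pair(nat,string), S2 ↦ pair(nat,string), A ↦ pair(pair(nat,string),int) }, so A ↦ pair(pair(nat,string),int).

pair(pair(nat,string),int)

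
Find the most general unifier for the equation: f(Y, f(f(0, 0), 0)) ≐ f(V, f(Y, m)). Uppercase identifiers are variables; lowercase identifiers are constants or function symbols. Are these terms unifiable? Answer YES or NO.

Decompose f/2: Y ≐ V,  f(f(0, 0), 0) ≐ f(Y, m).
Bind Y := V; substituting into the remaining equation gives: f(f(0, 0), 0) ≐ f(V, m).
Decompose f/2: f(0, 0) ≐ V,  0 ≐ m.
Bind V := f(0, 0); no other remaining equation mentions V. Substituting into the earlier binding gives Y := f(0, 0).
Clash: constants 0 and m differ; no unifier exists.

NO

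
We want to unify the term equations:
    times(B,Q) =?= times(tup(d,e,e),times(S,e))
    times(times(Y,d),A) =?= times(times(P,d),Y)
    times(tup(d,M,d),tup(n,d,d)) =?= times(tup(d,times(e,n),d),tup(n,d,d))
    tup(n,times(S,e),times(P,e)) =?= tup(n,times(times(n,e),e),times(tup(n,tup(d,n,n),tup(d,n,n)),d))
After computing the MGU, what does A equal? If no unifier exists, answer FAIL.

FAIL

Decompose times/2: B =?= tup(d,e,e),  Q =?= times(S,e).
Bind B := tup(d,e,e); no other remaining equation mentions B.
Bind Q := times(S,e); no other remaining equation mentions Q.
Decompose times/2: times(Y,d) =?= times(P,d),  A =?= Y.
Decompose times/2: Y =?= P,  d =?= d.
Bind Y := P; substituting into the one remaining equation that mentions Y gives: A =?= P.
Delete trivial equation d =?= d.
Bind A := P; no other remaining equation mentions A.
Decompose times/2: tup(d,M,d) =?= tup(d,times(e,n),d),  tup(n,d,d) =?= tup(n,d,d).
Decompose tup/3: d =?= d,  M =?= times(e,n),  d =?= d.
Delete trivial equation d =?= d.
Bind M := times(e,n); no other remaining equation mentions M.
Delete trivial equation d =?= d.
Delete trivial equation tup(n,d,d) =?= tup(n,d,d).
Decompose tup/3: n =?= n,  times(S,e) =?= times(times(n,e),e),  times(P,e) =?= times(tup(n,tup(d,n,n),tup(d,n,n)),d).
Delete trivial equation n =?= n.
Decompose times/2: S =?= times(n,e),  e =?= e.
Bind S := times(n,e); no other remaining equation mentions S. Substituting into the earlier binding gives Q := times(times(n,e),e).
Delete trivial equation e =?= e.
Decompose times/2: P =?= tup(n,tup(d,n,n),tup(d,n,n)),  e =?= d.
Bind P := tup(n,tup(d,n,n),tup(d,n,n)); no other remaining equation mentions P. Substituting into the earlier bindings gives Y := tup(n,tup(d,n,n),tup(d,n,n)), A := tup(n,tup(d,n,n),tup(d,n,n)).
Clash: constants e and d differ; no unifier exists.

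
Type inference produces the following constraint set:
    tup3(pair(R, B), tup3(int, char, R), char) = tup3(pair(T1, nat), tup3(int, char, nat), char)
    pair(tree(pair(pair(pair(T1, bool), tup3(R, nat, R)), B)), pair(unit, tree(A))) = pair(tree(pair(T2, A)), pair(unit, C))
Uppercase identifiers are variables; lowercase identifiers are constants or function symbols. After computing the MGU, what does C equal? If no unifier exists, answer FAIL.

Decompose tup3/3: pair(R, B) = pair(T1, nat),  tup3(int, char, R) = tup3(int, char, nat),  char = char.
Decompose pair/2: R = T1,  B = nat.
Bind R := T1; substituting into the 2 remaining equations that mention R gives: tup3(int, char, T1) = tup3(int, char, nat),  pair(tree(pair(pair(pair(T1, bool), tup3(T1, nat, T1)), B)), pair(unit, tree(A))) = pair(tree(pair(T2, A)), pair(unit, C)).
Bind B := nat; substituting into the one remaining equation that mentions B gives: pair(tree(pair(pair(pair(T1, bool), tup3(T1, nat, T1)), nat)), pair(unit, tree(A))) = pair(tree(pair(T2, A)), pair(unit, C)).
Decompose tup3/3: int = int,  char = char,  T1 = nat.
Delete trivial equation int = int.
Delete trivial equation char = char.
Bind T1 := nat; substituting into the one remaining equation that mentions T1 gives: pair(tree(pair(pair(pair(nat, bool), tup3(nat, nat, nat)), nat)), pair(unit, tree(A))) = pair(tree(pair(T2, A)), pair(unit, C)). Substituting into the earlier binding gives R := nat.
Delete trivial equation char = char.
Decompose pair/2: tree(pair(pair(pair(nat, bool), tup3(nat, nat, nat)), nat)) = tree(pair(T2, A)),  pair(unit, tree(A)) = pair(unit, C).
Decompose tree/1: pair(pair(pair(nat, bool), tup3(nat, nat, nat)), nat) = pair(T2, A).
Decompose pair/2: pair(pair(nat, bool), tup3(nat, nat, nat)) = T2,  nat = A.
Bind T2 := pair(pair(nat, bool), tup3(nat, nat, nat)); no other remaining equation mentions T2.
Bind A := nat; substituting into the remaining equation gives: pair(unit, tree(nat)) = pair(unit, C).
Decompose pair/2: unit = unit,  tree(nat) = C.
Delete trivial equation unit = unit.
Bind C := tree(nat).
MGU = { R -> nat, B -> nat, T1 -> nat, T2 -> pair(pair(nat, bool), tup3(nat, nat, nat)), A -> nat, C -> tree(nat) }, so C -> tree(nat).

tree(nat)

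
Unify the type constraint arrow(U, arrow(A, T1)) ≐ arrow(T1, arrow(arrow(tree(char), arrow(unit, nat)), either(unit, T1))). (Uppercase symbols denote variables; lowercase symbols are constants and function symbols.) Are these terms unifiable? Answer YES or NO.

NO

Decompose arrow/2: U ≐ T1,  arrow(A, T1) ≐ arrow(arrow(tree(char), arrow(unit, nat)), either(unit, T1)).
Bind U := T1; no other remaining equation mentions U.
Decompose arrow/2: A ≐ arrow(tree(char), arrow(unit, nat)),  T1 ≐ either(unit, T1).
Bind A := arrow(tree(char), arrow(unit, nat)); no other remaining equation mentions A.
Occurs check fails: T1 occurs in either(unit, T1); the equation T1 ≐ either(unit, T1) has no finite solution.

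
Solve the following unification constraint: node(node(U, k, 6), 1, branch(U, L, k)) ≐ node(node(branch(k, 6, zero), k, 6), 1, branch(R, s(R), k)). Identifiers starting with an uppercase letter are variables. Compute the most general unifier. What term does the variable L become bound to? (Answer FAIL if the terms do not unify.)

Decompose node/3: node(U, k, 6) ≐ node(branch(k, 6, zero), k, 6),  1 ≐ 1,  branch(U, L, k) ≐ branch(R, s(R), k).
Decompose node/3: U ≐ branch(k, 6, zero),  k ≐ k,  6 ≐ 6.
Bind U := branch(k, 6, zero); substituting into the one remaining equation that mentions U gives: branch(branch(k, 6, zero), L, k) ≐ branch(R, s(R), k).
Delete trivial equation k ≐ k.
Delete trivial equation 6 ≐ 6.
Delete trivial equation 1 ≐ 1.
Decompose branch/3: branch(k, 6, zero) ≐ R,  L ≐ s(R),  k ≐ k.
Bind R := branch(k, 6, zero); substituting into the one remaining equation that mentions R gives: L ≐ s(branch(k, 6, zero)).
Bind L := s(branch(k, 6, zero)); no other remaining equation mentions L.
Delete trivial equation k ≐ k.
MGU = { U -> branch(k, 6, zero), R -> branch(k, 6, zero), L -> s(branch(k, 6, zero)) }, so L -> s(branch(k, 6, zero)).

s(branch(k, 6, zero))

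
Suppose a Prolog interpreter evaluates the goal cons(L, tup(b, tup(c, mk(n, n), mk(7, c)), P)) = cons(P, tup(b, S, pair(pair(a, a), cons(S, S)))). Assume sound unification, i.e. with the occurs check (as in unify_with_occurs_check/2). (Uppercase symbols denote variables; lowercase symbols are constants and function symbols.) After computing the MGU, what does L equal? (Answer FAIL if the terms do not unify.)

Decompose cons/2: L = P,  tup(b, tup(c, mk(n, n), mk(7, c)), P) = tup(b, S, pair(pair(a, a), cons(S, S))).
Bind L := P; no other remaining equation mentions L.
Decompose tup/3: b = b,  tup(c, mk(n, n), mk(7, c)) = S,  P = pair(pair(a, a), cons(S, S)).
Delete trivial equation b = b.
Bind S := tup(c, mk(n, n), mk(7, c)); substituting into the remaining equation gives: P = pair(pair(a, a), cons(tup(c, mk(n, n), mk(7, c)), tup(c, mk(n, n), mk(7, c)))).
Bind P := pair(pair(a, a), cons(tup(c, mk(n, n), mk(7, c)), tup(c, mk(n, n), mk(7, c)))). Substituting into the earlier binding gives L := pair(pair(a, a), cons(tup(c, mk(n, n), mk(7, c)), tup(c, mk(n, n), mk(7, c)))).
MGU = { L = pair(pair(a, a), cons(tup(c, mk(n, n), mk(7, c)), tup(c, mk(n, n), mk(7, c)))), S = tup(c, mk(n, n), mk(7, c)), P = pair(pair(a, a), cons(tup(c, mk(n, n), mk(7, c)), tup(c, mk(n, n), mk(7, c)))) }, so L = pair(pair(a, a), cons(tup(c, mk(n, n), mk(7, c)), tup(c, mk(n, n), mk(7, c)))).

pair(pair(a, a), cons(tup(c, mk(n, n), mk(7, c)), tup(c, mk(n, n), mk(7, c))))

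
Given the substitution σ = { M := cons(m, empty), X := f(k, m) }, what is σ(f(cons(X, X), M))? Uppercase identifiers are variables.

Replace each occurrence of M with cons(m, empty).
Replace each occurrence of X with f(k, m).
Result: f(cons(f(k, m), f(k, m)), cons(m, empty)).

f(cons(f(k, m), f(k, m)), cons(m, empty))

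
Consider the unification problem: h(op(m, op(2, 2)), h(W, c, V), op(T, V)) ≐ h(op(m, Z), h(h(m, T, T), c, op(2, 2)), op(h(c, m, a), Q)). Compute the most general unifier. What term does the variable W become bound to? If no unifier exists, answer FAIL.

h(m, h(c, m, a), h(c, m, a))

Decompose h/3: op(m, op(2, 2)) ≐ op(m, Z),  h(W, c, V) ≐ h(h(m, T, T), c, op(2, 2)),  op(T, V) ≐ op(h(c, m, a), Q).
Decompose op/2: m ≐ m,  op(2, 2) ≐ Z.
Delete trivial equation m ≐ m.
Bind Z := op(2, 2); no other remaining equation mentions Z.
Decompose h/3: W ≐ h(m, T, T),  c ≐ c,  V ≐ op(2, 2).
Bind W := h(m, T, T); no other remaining equation mentions W.
Delete trivial equation c ≐ c.
Bind V := op(2, 2); substituting into the remaining equation gives: op(T, op(2, 2)) ≐ op(h(c, m, a), Q).
Decompose op/2: T ≐ h(c, m, a),  op(2, 2) ≐ Q.
Bind T := h(c, m, a); no other remaining equation mentions T. Substituting into the earlier binding gives W := h(m, h(c, m, a), h(c, m, a)).
Bind Q := op(2, 2).
MGU = { Z := op(2, 2), W := h(m, h(c, m, a), h(c, m, a)), V := op(2, 2), T := h(c, m, a), Q := op(2, 2) }, so W := h(m, h(c, m, a), h(c, m, a)).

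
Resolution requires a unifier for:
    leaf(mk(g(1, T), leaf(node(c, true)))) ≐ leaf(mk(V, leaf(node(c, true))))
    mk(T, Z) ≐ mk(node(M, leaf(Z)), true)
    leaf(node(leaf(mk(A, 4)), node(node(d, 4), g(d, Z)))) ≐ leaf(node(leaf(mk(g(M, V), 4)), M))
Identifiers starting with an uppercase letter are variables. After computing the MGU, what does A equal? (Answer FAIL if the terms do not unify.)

g(node(node(d, 4), g(d, true)), g(1, node(node(node(d, 4), g(d, true)), leaf(true))))

Decompose leaf/1: mk(g(1, T), leaf(node(c, true))) ≐ mk(V, leaf(node(c, true))).
Decompose mk/2: g(1, T) ≐ V,  leaf(node(c, true)) ≐ leaf(node(c, true)).
Bind V := g(1, T); substituting into the one remaining equation that mentions V gives: leaf(node(leaf(mk(A, 4)), node(node(d, 4), g(d, Z)))) ≐ leaf(node(leaf(mk(g(M, g(1, T)), 4)), M)).
Delete trivial equation leaf(node(c, true)) ≐ leaf(node(c, true)).
Decompose mk/2: T ≐ node(M, leaf(Z)),  Z ≐ true.
Bind T := node(M, leaf(Z)); substituting into the one remaining equation that mentions T gives: leaf(node(leaf(mk(A, 4)), node(node(d, 4), g(d, Z)))) ≐ leaf(node(leaf(mk(g(M, g(1, node(M, leaf(Z)))), 4)), M)). Substituting into the earlier binding gives V := g(1, node(M, leaf(Z))).
Bind Z := true; substituting into the remaining equation gives: leaf(node(leaf(mk(A, 4)), node(node(d, 4), g(d, true)))) ≐ leaf(node(leaf(mk(g(M, g(1, node(M, leaf(true)))), 4)), M)). Substituting into the earlier bindings gives V := g(1, node(M, leaf(true))), T := node(M, leaf(true)).
Decompose leaf/1: node(leaf(mk(A, 4)), node(node(d, 4), g(d, true))) ≐ node(leaf(mk(g(M, g(1, node(M, leaf(true)))), 4)), M).
Decompose node/2: leaf(mk(A, 4)) ≐ leaf(mk(g(M, g(1, node(M, leaf(true)))), 4)),  node(node(d, 4), g(d, true)) ≐ M.
Decompose leaf/1: mk(A, 4) ≐ mk(g(M, g(1, node(M, leaf(true)))), 4).
Decompose mk/2: A ≐ g(M, g(1, node(M, leaf(true)))),  4 ≐ 4.
Bind A := g(M, g(1, node(M, leaf(true)))); no other remaining equation mentions A.
Delete trivial equation 4 ≐ 4.
Bind M := node(node(d, 4), g(d, true)). Substituting into the earlier bindings gives V := g(1, node(node(node(d, 4), g(d, true)), leaf(true))), T := node(node(node(d, 4), g(d, true)), leaf(true)), A := g(node(node(d, 4), g(d, true)), g(1, node(node(node(d, 4), g(d, true)), leaf(true)))).
MGU = { V -> g(1, node(node(node(d, 4), g(d, true)), leaf(true))), T -> node(node(node(d, 4), g(d, true)), leaf(true)), Z -> true, A -> g(node(node(d, 4), g(d, true)), g(1, node(node(node(d, 4), g(d, true)), leaf(true)))), M -> node(node(d, 4), g(d, true)) }, so A -> g(node(node(d, 4), g(d, true)), g(1, node(node(node(d, 4), g(d, true)), leaf(true)))).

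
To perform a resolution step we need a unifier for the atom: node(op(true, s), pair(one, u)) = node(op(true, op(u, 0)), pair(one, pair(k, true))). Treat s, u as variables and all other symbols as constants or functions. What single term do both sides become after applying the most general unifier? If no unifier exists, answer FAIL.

node(op(true, op(pair(k, true), 0)), pair(one, pair(k, true)))

Decompose node/2: op(true, s) = op(true, op(u, 0)),  pair(one, u) = pair(one, pair(k, true)).
Decompose op/2: true = true,  s = op(u, 0).
Delete trivial equation true = true.
Bind s := op(u, 0); no other remaining equation mentions s.
Decompose pair/2: one = one,  u = pair(k, true).
Delete trivial equation one = one.
Bind u := pair(k, true). Substituting into the earlier binding gives s := op(pair(k, true), 0).
Applying the MGU to either side gives node(op(true, op(pair(k, true), 0)), pair(one, pair(k, true))).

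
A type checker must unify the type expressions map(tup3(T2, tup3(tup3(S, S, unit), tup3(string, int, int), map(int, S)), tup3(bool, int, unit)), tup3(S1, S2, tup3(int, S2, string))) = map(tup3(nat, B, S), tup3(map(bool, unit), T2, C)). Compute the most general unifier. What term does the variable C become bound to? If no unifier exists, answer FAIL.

tup3(int, nat, string)

Decompose map/2: tup3(T2, tup3(tup3(S, S, unit), tup3(string, int, int), map(int, S)), tup3(bool, int, unit)) = tup3(nat, B, S),  tup3(S1, S2, tup3(int, S2, string)) = tup3(map(bool, unit), T2, C).
Decompose tup3/3: T2 = nat,  tup3(tup3(S, S, unit), tup3(string, int, int), map(int, S)) = B,  tup3(bool, int, unit) = S.
Bind T2 := nat; substituting into the one remaining equation that mentions T2 gives: tup3(S1, S2, tup3(int, S2, string)) = tup3(map(bool, unit), nat, C).
Bind B := tup3(tup3(S, S, unit), tup3(string, int, int), map(int, S)); no other remaining equation mentions B.
Bind S := tup3(bool, int, unit); no other remaining equation mentions S. Substituting into the earlier binding gives B := tup3(tup3(tup3(bool, int, unit), tup3(bool, int, unit), unit), tup3(string, int, int), map(int, tup3(bool, int, unit))).
Decompose tup3/3: S1 = map(bool, unit),  S2 = nat,  tup3(int, S2, string) = C.
Bind S1 := map(bool, unit); no other remaining equation mentions S1.
Bind S2 := nat; substituting into the remaining equation gives: tup3(int, nat, string) = C.
Bind C := tup3(int, nat, string).
MGU = { T2 := nat, B := tup3(tup3(tup3(bool, int, unit), tup3(bool, int, unit), unit), tup3(string, int, int), map(int, tup3(bool, int, unit))), S := tup3(bool, int, unit), S1 := map(bool, unit), S2 := nat, C := tup3(int, nat, string) }, so C := tup3(int, nat, string).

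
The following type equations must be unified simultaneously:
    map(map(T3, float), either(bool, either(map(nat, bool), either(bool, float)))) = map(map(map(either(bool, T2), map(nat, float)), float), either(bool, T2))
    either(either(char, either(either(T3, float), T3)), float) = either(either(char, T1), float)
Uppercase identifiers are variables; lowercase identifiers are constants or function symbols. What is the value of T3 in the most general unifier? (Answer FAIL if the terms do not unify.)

map(either(bool, either(map(nat, bool), either(bool, float))), map(nat, float))

Decompose map/2: map(T3, float) = map(map(either(bool, T2), map(nat, float)), float),  either(bool, either(map(nat, bool), either(bool, float))) = either(bool, T2).
Decompose map/2: T3 = map(either(bool, T2), map(nat, float)),  float = float.
Bind T3 := map(either(bool, T2), map(nat, float)); substituting into the one remaining equation that mentions T3 gives: either(either(char, either(either(map(either(bool, T2), map(nat, float)), float), map(either(bool, T2), map(nat, float)))), float) = either(either(char, T1), float).
Delete trivial equation float = float.
Decompose either/2: bool = bool,  either(map(nat, bool), either(bool, float)) = T2.
Delete trivial equation bool = bool.
Bind T2 := either(map(nat, bool), either(bool, float)); substituting into the remaining equation gives: either(either(char, either(either(map(either(bool, either(map(nat, bool), either(bool, float))), map(nat, float)), float), map(either(bool, either(map(nat, bool), either(bool, float))), map(nat, float)))), float) = either(either(char, T1), float). Substituting into the earlier binding gives T3 := map(either(bool, either(map(nat, bool), either(bool, float))), map(nat, float)).
Decompose either/2: either(char, either(either(map(either(bool, either(map(nat, bool), either(bool, float))), map(nat, float)), float), map(either(bool, either(map(nat, bool), either(bool, float))), map(nat, float)))) = either(char, T1),  float = float.
Decompose either/2: char = char,  either(either(map(either(bool, either(map(nat, bool), either(bool, float))), map(nat, float)), float), map(either(bool, either(map(nat, bool), either(bool, float))), map(nat, float))) = T1.
Delete trivial equation char = char.
Bind T1 := either(either(map(either(bool, either(map(nat, bool), either(bool, float))), map(nat, float)), float), map(either(bool, either(map(nat, bool), either(bool, float))), map(nat, float))); no other remaining equation mentions T1.
Delete trivial equation float = float.
MGU = { T3 ↦ map(either(bool, either(map(nat, bool), either(bool, float))), map(nat, float)), T2 ↦ either(map(nat, bool), either(bool, float)), T1 ↦ either(either(map(either(bool, either(map(nat, bool), either(bool, float))), map(nat, float)), float), map(either(bool, either(map(nat, bool), either(bool, float))), map(nat, float))) }, so T3 ↦ map(either(bool, either(map(nat, bool), either(bool, float))), map(nat, float)).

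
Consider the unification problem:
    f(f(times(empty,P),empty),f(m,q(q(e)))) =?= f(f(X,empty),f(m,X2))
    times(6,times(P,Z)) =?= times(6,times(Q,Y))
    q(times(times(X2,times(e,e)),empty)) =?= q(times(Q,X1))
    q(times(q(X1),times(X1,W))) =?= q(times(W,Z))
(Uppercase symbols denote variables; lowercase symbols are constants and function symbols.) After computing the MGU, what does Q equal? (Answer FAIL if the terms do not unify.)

Decompose f/2: f(times(empty,P),empty) =?= f(X,empty),  f(m,q(q(e))) =?= f(m,X2).
Decompose f/2: times(empty,P) =?= X,  empty =?= empty.
Bind X := times(empty,P); no other remaining equation mentions X.
Delete trivial equation empty =?= empty.
Decompose f/2: m =?= m,  q(q(e)) =?= X2.
Delete trivial equation m =?= m.
Bind X2 := q(q(e)); substituting into the one remaining equation that mentions X2 gives: q(times(times(q(q(e)),times(e,e)),empty)) =?= q(times(Q,X1)).
Decompose times/2: 6 =?= 6,  times(P,Z) =?= times(Q,Y).
Delete trivial equation 6 =?= 6.
Decompose times/2: P =?= Q,  Z =?= Y.
Bind P := Q; no other remaining equation mentions P. Substituting into the earlier binding gives X := times(empty,Q).
Bind Z := Y; substituting into the one remaining equation that mentions Z gives: q(times(q(X1),times(X1,W))) =?= q(times(W,Y)).
Decompose q/1: times(times(q(q(e)),times(e,e)),empty) =?= times(Q,X1).
Decompose times/2: times(q(q(e)),times(e,e)) =?= Q,  empty =?= X1.
Bind Q := times(q(q(e)),times(e,e)); no other remaining equation mentions Q. Substituting into the earlier bindings gives X := times(empty,times(q(q(e)),times(e,e))), P := times(q(q(e)),times(e,e)).
Bind X1 := empty; substituting into the remaining equation gives: q(times(q(empty),times(empty,W))) =?= q(times(W,Y)).
Decompose q/1: times(q(empty),times(empty,W)) =?= times(W,Y).
Decompose times/2: q(empty) =?= W,  times(empty,W) =?= Y.
Bind W := q(empty); substituting into the remaining equation gives: times(empty,q(empty)) =?= Y.
Bind Y := times(empty,q(empty)). Substituting into the earlier binding gives Z := times(empty,q(empty)).
MGU = { X -> times(empty,times(q(q(e)),times(e,e))), X2 -> q(q(e)), P -> times(q(q(e)),times(e,e)), Z -> times(empty,q(empty)), Q -> times(q(q(e)),times(e,e)), X1 -> empty, W -> q(empty), Y -> times(empty,q(empty)) }, so Q -> times(q(q(e)),times(e,e)).

times(q(q(e)),times(e,e))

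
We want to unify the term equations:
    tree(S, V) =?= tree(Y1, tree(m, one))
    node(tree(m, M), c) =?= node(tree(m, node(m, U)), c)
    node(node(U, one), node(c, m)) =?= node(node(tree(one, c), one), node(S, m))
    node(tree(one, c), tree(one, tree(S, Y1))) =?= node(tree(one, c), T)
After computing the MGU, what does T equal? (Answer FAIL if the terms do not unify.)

Decompose tree/2: S =?= Y1,  V =?= tree(m, one).
Bind S := Y1; substituting into the 2 remaining equations that mention S gives: node(node(U, one), node(c, m)) =?= node(node(tree(one, c), one), node(Y1, m)),  node(tree(one, c), tree(one, tree(Y1, Y1))) =?= node(tree(one, c), T).
Bind V := tree(m, one); no other remaining equation mentions V.
Decompose node/2: tree(m, M) =?= tree(m, node(m, U)),  c =?= c.
Decompose tree/2: m =?= m,  M =?= node(m, U).
Delete trivial equation m =?= m.
Bind M := node(m, U); no other remaining equation mentions M.
Delete trivial equation c =?= c.
Decompose node/2: node(U, one) =?= node(tree(one, c), one),  node(c, m) =?= node(Y1, m).
Decompose node/2: U =?= tree(one, c),  one =?= one.
Bind U := tree(one, c); no other remaining equation mentions U. Substituting into the earlier binding gives M := node(m, tree(one, c)).
Delete trivial equation one =?= one.
Decompose node/2: c =?= Y1,  m =?= m.
Bind Y1 := c; substituting into the one remaining equation that mentions Y1 gives: node(tree(one, c), tree(one, tree(c, c))) =?= node(tree(one, c), T). Substituting into the earlier binding gives S := c.
Delete trivial equation m =?= m.
Decompose node/2: tree(one, c) =?= tree(one, c),  tree(one, tree(c, c)) =?= T.
Delete trivial equation tree(one, c) =?= tree(one, c).
Bind T := tree(one, tree(c, c)).
MGU = { S ↦ c, V ↦ tree(m, one), M ↦ node(m, tree(one, c)), U ↦ tree(one, c), Y1 ↦ c, T ↦ tree(one, tree(c, c)) }, so T ↦ tree(one, tree(c, c)).

tree(one, tree(c, c))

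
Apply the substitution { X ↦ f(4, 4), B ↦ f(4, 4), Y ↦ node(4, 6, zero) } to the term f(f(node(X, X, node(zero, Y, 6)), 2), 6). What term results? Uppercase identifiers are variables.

f(f(node(f(4, 4), f(4, 4), node(zero, node(4, 6, zero), 6)), 2), 6)

Replace each occurrence of X with f(4, 4).
Replace each occurrence of Y with node(4, 6, zero).
Result: f(f(node(f(4, 4), f(4, 4), node(zero, node(4, 6, zero), 6)), 2), 6).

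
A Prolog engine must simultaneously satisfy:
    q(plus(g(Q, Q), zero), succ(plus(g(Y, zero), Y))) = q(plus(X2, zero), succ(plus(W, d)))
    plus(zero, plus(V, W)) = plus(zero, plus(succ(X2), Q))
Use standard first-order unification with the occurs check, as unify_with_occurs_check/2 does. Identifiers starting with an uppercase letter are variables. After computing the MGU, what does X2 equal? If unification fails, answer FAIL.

Decompose q/2: plus(g(Q, Q), zero) = plus(X2, zero),  succ(plus(g(Y, zero), Y)) = succ(plus(W, d)).
Decompose plus/2: g(Q, Q) = X2,  zero = zero.
Bind X2 := g(Q, Q); substituting into the one remaining equation that mentions X2 gives: plus(zero, plus(V, W)) = plus(zero, plus(succ(g(Q, Q)), Q)).
Delete trivial equation zero = zero.
Decompose succ/1: plus(g(Y, zero), Y) = plus(W, d).
Decompose plus/2: g(Y, zero) = W,  Y = d.
Bind W := g(Y, zero); substituting into the one remaining equation that mentions W gives: plus(zero, plus(V, g(Y, zero))) = plus(zero, plus(succ(g(Q, Q)), Q)).
Bind Y := d; substituting into the remaining equation gives: plus(zero, plus(V, g(d, zero))) = plus(zero, plus(succ(g(Q, Q)), Q)). Substituting into the earlier binding gives W := g(d, zero).
Decompose plus/2: zero = zero,  plus(V, g(d, zero)) = plus(succ(g(Q, Q)), Q).
Delete trivial equation zero = zero.
Decompose plus/2: V = succ(g(Q, Q)),  g(d, zero) = Q.
Bind V := succ(g(Q, Q)); no other remaining equation mentions V.
Bind Q := g(d, zero). Substituting into the earlier bindings gives X2 := g(g(d, zero), g(d, zero)), V := succ(g(g(d, zero), g(d, zero))).
MGU = { X2 -> g(g(d, zero), g(d, zero)), W -> g(d, zero), Y -> d, V -> succ(g(g(d, zero), g(d, zero))), Q -> g(d, zero) }, so X2 -> g(g(d, zero), g(d, zero)).

g(g(d, zero), g(d, zero))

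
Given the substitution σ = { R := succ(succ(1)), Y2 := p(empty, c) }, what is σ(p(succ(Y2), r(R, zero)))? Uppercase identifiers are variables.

p(succ(p(empty, c)), r(succ(succ(1)), zero))

Replace each occurrence of R with succ(succ(1)).
Replace each occurrence of Y2 with p(empty, c).
Result: p(succ(p(empty, c)), r(succ(succ(1)), zero)).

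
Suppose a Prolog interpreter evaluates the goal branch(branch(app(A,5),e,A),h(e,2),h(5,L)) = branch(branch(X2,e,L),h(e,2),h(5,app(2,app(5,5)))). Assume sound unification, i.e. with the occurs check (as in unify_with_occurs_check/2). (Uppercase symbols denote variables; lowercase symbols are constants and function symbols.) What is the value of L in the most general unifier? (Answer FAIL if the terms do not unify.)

app(2,app(5,5))

Decompose branch/3: branch(app(A,5),e,A) = branch(X2,e,L),  h(e,2) = h(e,2),  h(5,L) = h(5,app(2,app(5,5))).
Decompose branch/3: app(A,5) = X2,  e = e,  A = L.
Bind X2 := app(A,5); no other remaining equation mentions X2.
Delete trivial equation e = e.
Bind A := L; no other remaining equation mentions A. Substituting into the earlier binding gives X2 := app(L,5).
Delete trivial equation h(e,2) = h(e,2).
Decompose h/2: 5 = 5,  L = app(2,app(5,5)).
Delete trivial equation 5 = 5.
Bind L := app(2,app(5,5)). Substituting into the earlier bindings gives X2 := app(app(2,app(5,5)),5), A := app(2,app(5,5)).
MGU = { X2 ↦ app(app(2,app(5,5)),5), A ↦ app(2,app(5,5)), L ↦ app(2,app(5,5)) }, so L ↦ app(2,app(5,5)).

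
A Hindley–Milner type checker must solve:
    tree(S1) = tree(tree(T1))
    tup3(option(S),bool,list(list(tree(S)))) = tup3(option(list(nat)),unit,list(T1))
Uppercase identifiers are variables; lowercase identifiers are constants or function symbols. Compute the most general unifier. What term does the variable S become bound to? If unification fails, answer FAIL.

Decompose tree/1: S1 = tree(T1).
Bind S1 := tree(T1); no other remaining equation mentions S1.
Decompose tup3/3: option(S) = option(list(nat)),  bool = unit,  list(list(tree(S))) = list(T1).
Decompose option/1: S = list(nat).
Bind S := list(nat); substituting into the one remaining equation that mentions S gives: list(list(tree(list(nat)))) = list(T1).
Clash: constants bool and unit differ; no unifier exists.

FAIL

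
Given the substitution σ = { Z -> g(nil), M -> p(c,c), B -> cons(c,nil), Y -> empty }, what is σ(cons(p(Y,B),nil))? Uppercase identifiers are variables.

Replace each occurrence of B with cons(c,nil).
Replace each occurrence of Y with empty.
Result: cons(p(empty,cons(c,nil)),nil).

cons(p(empty,cons(c,nil)),nil)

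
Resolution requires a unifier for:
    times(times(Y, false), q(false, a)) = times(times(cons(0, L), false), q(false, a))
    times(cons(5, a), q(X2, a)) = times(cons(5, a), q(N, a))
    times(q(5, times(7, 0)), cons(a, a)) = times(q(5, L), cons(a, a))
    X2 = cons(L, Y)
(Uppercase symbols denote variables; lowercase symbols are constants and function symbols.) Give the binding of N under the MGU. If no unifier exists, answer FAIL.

Decompose times/2: times(Y, false) = times(cons(0, L), false),  q(false, a) = q(false, a).
Decompose times/2: Y = cons(0, L),  false = false.
Bind Y := cons(0, L); substituting into the one remaining equation that mentions Y gives: X2 = cons(L, cons(0, L)).
Delete trivial equation false = false.
Delete trivial equation q(false, a) = q(false, a).
Decompose times/2: cons(5, a) = cons(5, a),  q(X2, a) = q(N, a).
Delete trivial equation cons(5, a) = cons(5, a).
Decompose q/2: X2 = N,  a = a.
Bind X2 := N; substituting into the one remaining equation that mentions X2 gives: N = cons(L, cons(0, L)).
Delete trivial equation a = a.
Decompose times/2: q(5, times(7, 0)) = q(5, L),  cons(a, a) = cons(a, a).
Decompose q/2: 5 = 5,  times(7, 0) = L.
Delete trivial equation 5 = 5.
Bind L := times(7, 0); substituting into the one remaining equation that mentions L gives: N = cons(times(7, 0), cons(0, times(7, 0))). Substituting into the earlier binding gives Y := cons(0, times(7, 0)).
Delete trivial equation cons(a, a) = cons(a, a).
Bind N := cons(times(7, 0), cons(0, times(7, 0))). Substituting into the earlier binding gives X2 := cons(times(7, 0), cons(0, times(7, 0))).
MGU = { Y ↦ cons(0, times(7, 0)), X2 ↦ cons(times(7, 0), cons(0, times(7, 0))), L ↦ times(7, 0), N ↦ cons(times(7, 0), cons(0, times(7, 0))) }, so N ↦ cons(times(7, 0), cons(0, times(7, 0))).

cons(times(7, 0), cons(0, times(7, 0)))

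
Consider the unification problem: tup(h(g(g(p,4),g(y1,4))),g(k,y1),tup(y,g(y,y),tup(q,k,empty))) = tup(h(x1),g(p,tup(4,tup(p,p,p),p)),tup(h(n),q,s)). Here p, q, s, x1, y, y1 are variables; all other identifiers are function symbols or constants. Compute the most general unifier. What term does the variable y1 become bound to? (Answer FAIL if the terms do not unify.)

Decompose tup/3: h(g(g(p,4),g(y1,4))) = h(x1),  g(k,y1) = g(p,tup(4,tup(p,p,p),p)),  tup(y,g(y,y),tup(q,k,empty)) = tup(h(n),q,s).
Decompose h/1: g(g(p,4),g(y1,4)) = x1.
Bind x1 := g(g(p,4),g(y1,4)); no other remaining equation mentions x1.
Decompose g/2: k = p,  y1 = tup(4,tup(p,p,p),p).
Bind p := k; substituting into the one remaining equation that mentions p gives: y1 = tup(4,tup(k,k,k),k). Substituting into the earlier binding gives x1 := g(g(k,4),g(y1,4)).
Bind y1 := tup(4,tup(k,k,k),k); no other remaining equation mentions y1. Substituting into the earlier binding gives x1 := g(g(k,4),g(tup(4,tup(k,k,k),k),4)).
Decompose tup/3: y = h(n),  g(y,y) = q,  tup(q,k,empty) = s.
Bind y := h(n); substituting into the one remaining equation that mentions y gives: g(h(n),h(n)) = q.
Bind q := g(h(n),h(n)); substituting into the remaining equation gives: tup(g(h(n),h(n)),k,empty) = s.
Bind s := tup(g(h(n),h(n)),k,empty).
MGU = { x1 ↦ g(g(k,4),g(tup(4,tup(k,k,k),k),4)), p ↦ k, y1 ↦ tup(4,tup(k,k,k),k), y ↦ h(n), q ↦ g(h(n),h(n)), s ↦ tup(g(h(n),h(n)),k,empty) }, so y1 ↦ tup(4,tup(k,k,k),k).

tup(4,tup(k,k,k),k)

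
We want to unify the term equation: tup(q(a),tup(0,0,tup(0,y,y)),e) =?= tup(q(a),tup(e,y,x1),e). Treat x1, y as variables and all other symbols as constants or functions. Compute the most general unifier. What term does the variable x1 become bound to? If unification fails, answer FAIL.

Decompose tup/3: q(a) =?= q(a),  tup(0,0,tup(0,y,y)) =?= tup(e,y,x1),  e =?= e.
Delete trivial equation q(a) =?= q(a).
Decompose tup/3: 0 =?= e,  0 =?= y,  tup(0,y,y) =?= x1.
Clash: constants 0 and e differ; no unifier exists.

FAIL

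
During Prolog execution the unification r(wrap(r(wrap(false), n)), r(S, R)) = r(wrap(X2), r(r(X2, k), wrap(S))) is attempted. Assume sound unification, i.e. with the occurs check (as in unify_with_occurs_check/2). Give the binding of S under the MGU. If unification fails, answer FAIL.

Decompose r/2: wrap(r(wrap(false), n)) = wrap(X2),  r(S, R) = r(r(X2, k), wrap(S)).
Decompose wrap/1: r(wrap(false), n) = X2.
Bind X2 := r(wrap(false), n); substituting into the remaining equation gives: r(S, R) = r(r(r(wrap(false), n), k), wrap(S)).
Decompose r/2: S = r(r(wrap(false), n), k),  R = wrap(S).
Bind S := r(r(wrap(false), n), k); substituting into the remaining equation gives: R = wrap(r(r(wrap(false), n), k)).
Bind R := wrap(r(r(wrap(false), n), k)).
MGU = { X2 = r(wrap(false), n), S = r(r(wrap(false), n), k), R = wrap(r(r(wrap(false), n), k)) }, so S = r(r(wrap(false), n), k).

r(r(wrap(false), n), k)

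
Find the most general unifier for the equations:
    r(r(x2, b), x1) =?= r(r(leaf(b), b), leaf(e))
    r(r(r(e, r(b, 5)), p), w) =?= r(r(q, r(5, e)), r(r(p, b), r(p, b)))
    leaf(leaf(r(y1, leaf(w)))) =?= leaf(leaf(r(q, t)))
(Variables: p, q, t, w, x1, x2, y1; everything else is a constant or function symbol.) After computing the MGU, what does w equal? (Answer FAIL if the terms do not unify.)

Decompose r/2: r(x2, b) =?= r(leaf(b), b),  x1 =?= leaf(e).
Decompose r/2: x2 =?= leaf(b),  b =?= b.
Bind x2 := leaf(b); no other remaining equation mentions x2.
Delete trivial equation b =?= b.
Bind x1 := leaf(e); no other remaining equation mentions x1.
Decompose r/2: r(r(e, r(b, 5)), p) =?= r(q, r(5, e)),  w =?= r(r(p, b), r(p, b)).
Decompose r/2: r(e, r(b, 5)) =?= q,  p =?= r(5, e).
Bind q := r(e, r(b, 5)); substituting into the one remaining equation that mentions q gives: leaf(leaf(r(y1, leaf(w)))) =?= leaf(leaf(r(r(e, r(b, 5)), t))).
Bind p := r(5, e); substituting into the one remaining equation that mentions p gives: w =?= r(r(r(5, e), b), r(r(5, e), b)).
Bind w := r(r(r(5, e), b), r(r(5, e), b)); substituting into the remaining equation gives: leaf(leaf(r(y1, leaf(r(r(r(5, e), b), r(r(5, e), b)))))) =?= leaf(leaf(r(r(e, r(b, 5)), t))).
Decompose leaf/1: leaf(r(y1, leaf(r(r(r(5, e), b), r(r(5, e), b))))) =?= leaf(r(r(e, r(b, 5)), t)).
Decompose leaf/1: r(y1, leaf(r(r(r(5, e), b), r(r(5, e), b)))) =?= r(r(e, r(b, 5)), t).
Decompose r/2: y1 =?= r(e, r(b, 5)),  leaf(r(r(r(5, e), b), r(r(5, e), b))) =?= t.
Bind y1 := r(e, r(b, 5)); no other remaining equation mentions y1.
Bind t := leaf(r(r(r(5, e), b), r(r(5, e), b))).
MGU = { x2 ↦ leaf(b), x1 ↦ leaf(e), q ↦ r(e, r(b, 5)), p ↦ r(5, e), w ↦ r(r(r(5, e), b), r(r(5, e), b)), y1 ↦ r(e, r(b, 5)), t ↦ leaf(r(r(r(5, e), b), r(r(5, e), b))) }, so w ↦ r(r(r(5, e), b), r(r(5, e), b)).

r(r(r(5, e), b), r(r(5, e), b))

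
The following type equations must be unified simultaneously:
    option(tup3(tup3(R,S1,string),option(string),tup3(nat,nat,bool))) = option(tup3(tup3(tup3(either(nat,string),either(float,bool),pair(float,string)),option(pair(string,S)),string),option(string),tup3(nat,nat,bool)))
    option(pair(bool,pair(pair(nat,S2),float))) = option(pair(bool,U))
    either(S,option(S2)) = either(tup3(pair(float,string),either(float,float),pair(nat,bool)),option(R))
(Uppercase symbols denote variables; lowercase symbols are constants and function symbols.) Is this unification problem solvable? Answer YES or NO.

YES

Decompose option/1: tup3(tup3(R,S1,string),option(string),tup3(nat,nat,bool)) = tup3(tup3(tup3(either(nat,string),either(float,bool),pair(float,string)),option(pair(string,S)),string),option(string),tup3(nat,nat,bool)).
Decompose tup3/3: tup3(R,S1,string) = tup3(tup3(either(nat,string),either(float,bool),pair(float,string)),option(pair(string,S)),string),  option(string) = option(string),  tup3(nat,nat,bool) = tup3(nat,nat,bool).
Decompose tup3/3: R = tup3(either(nat,string),either(float,bool),pair(float,string)),  S1 = option(pair(string,S)),  string = string.
Bind R := tup3(either(nat,string),either(float,bool),pair(float,string)); substituting into the one remaining equation that mentions R gives: either(S,option(S2)) = either(tup3(pair(float,string),either(float,float),pair(nat,bool)),option(tup3(either(nat,string),either(float,bool),pair(float,string)))).
Bind S1 := option(pair(string,S)); no other remaining equation mentions S1.
Delete trivial equation string = string.
Delete trivial equation option(string) = option(string).
Delete trivial equation tup3(nat,nat,bool) = tup3(nat,nat,bool).
Decompose option/1: pair(bool,pair(pair(nat,S2),float)) = pair(bool,U).
Decompose pair/2: bool = bool,  pair(pair(nat,S2),float) = U.
Delete trivial equation bool = bool.
Bind U := pair(pair(nat,S2),float); no other remaining equation mentions U.
Decompose either/2: S = tup3(pair(float,string),either(float,float),pair(nat,bool)),  option(S2) = option(tup3(either(nat,string),either(float,bool),pair(float,string))).
Bind S := tup3(pair(float,string),either(float,float),pair(nat,bool)); no other remaining equation mentions S. Substituting into the earlier binding gives S1 := option(pair(string,tup3(pair(float,string),either(float,float),pair(nat,bool)))).
Decompose option/1: S2 = tup3(either(nat,string),either(float,bool),pair(float,string)).
Bind S2 := tup3(either(nat,string),either(float,bool),pair(float,string)). Substituting into the earlier binding gives U := pair(pair(nat,tup3(either(nat,string),either(float,bool),pair(float,string))),float).
No equations remain and no clash or occurs-check failure arose, so a unifier exists.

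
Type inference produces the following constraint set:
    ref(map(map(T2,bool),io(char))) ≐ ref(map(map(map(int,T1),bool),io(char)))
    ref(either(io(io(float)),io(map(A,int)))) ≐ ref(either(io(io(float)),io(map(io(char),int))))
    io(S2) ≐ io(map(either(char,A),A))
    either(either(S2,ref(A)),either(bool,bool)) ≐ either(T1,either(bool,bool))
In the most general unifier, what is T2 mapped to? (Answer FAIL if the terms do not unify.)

map(int,either(map(either(char,io(char)),io(char)),ref(io(char))))

Decompose ref/1: map(map(T2,bool),io(char)) ≐ map(map(map(int,T1),bool),io(char)).
Decompose map/2: map(T2,bool) ≐ map(map(int,T1),bool),  io(char) ≐ io(char).
Decompose map/2: T2 ≐ map(int,T1),  bool ≐ bool.
Bind T2 := map(int,T1); no other remaining equation mentions T2.
Delete trivial equation bool ≐ bool.
Delete trivial equation io(char) ≐ io(char).
Decompose ref/1: either(io(io(float)),io(map(A,int))) ≐ either(io(io(float)),io(map(io(char),int))).
Decompose either/2: io(io(float)) ≐ io(io(float)),  io(map(A,int)) ≐ io(map(io(char),int)).
Delete trivial equation io(io(float)) ≐ io(io(float)).
Decompose io/1: map(A,int) ≐ map(io(char),int).
Decompose map/2: A ≐ io(char),  int ≐ int.
Bind A := io(char); substituting into the 2 remaining equations that mention A gives: io(S2) ≐ io(map(either(char,io(char)),io(char))),  either(either(S2,ref(io(char))),either(bool,bool)) ≐ either(T1,either(bool,bool)).
Delete trivial equation int ≐ int.
Decompose io/1: S2 ≐ map(either(char,io(char)),io(char)).
Bind S2 := map(either(char,io(char)),io(char)); substituting into the remaining equation gives: either(either(map(either(char,io(char)),io(char)),ref(io(char))),either(bool,bool)) ≐ either(T1,either(bool,bool)).
Decompose either/2: either(map(either(char,io(char)),io(char)),ref(io(char))) ≐ T1,  either(bool,bool) ≐ either(bool,bool).
Bind T1 := either(map(either(char,io(char)),io(char)),ref(io(char))); no other remaining equation mentions T1. Substituting into the earlier binding gives T2 := map(int,either(map(either(char,io(char)),io(char)),ref(io(char)))).
Delete trivial equation either(bool,bool) ≐ either(bool,bool).
MGU = { T2 := map(int,either(map(either(char,io(char)),io(char)),ref(io(char)))), A := io(char), S2 := map(either(char,io(char)),io(char)), T1 := either(map(either(char,io(char)),io(char)),ref(io(char))) }, so T2 := map(int,either(map(either(char,io(char)),io(char)),ref(io(char)))).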